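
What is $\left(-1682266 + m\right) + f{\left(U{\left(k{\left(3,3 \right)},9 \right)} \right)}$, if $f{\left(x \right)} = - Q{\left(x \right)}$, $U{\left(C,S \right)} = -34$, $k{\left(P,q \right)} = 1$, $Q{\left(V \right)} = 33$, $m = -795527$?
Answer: $-2477826$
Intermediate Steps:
$f{\left(x \right)} = -33$ ($f{\left(x \right)} = \left(-1\right) 33 = -33$)
$\left(-1682266 + m\right) + f{\left(U{\left(k{\left(3,3 \right)},9 \right)} \right)} = \left(-1682266 - 795527\right) - 33 = -2477793 - 33 = -2477826$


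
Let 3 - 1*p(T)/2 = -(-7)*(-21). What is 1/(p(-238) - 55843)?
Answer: -1/55543 ≈ -1.8004e-5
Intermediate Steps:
p(T) = 300 (p(T) = 6 - (-14)*(-1*(-21)) = 6 - (-14)*21 = 6 - 2*(-147) = 6 + 294 = 300)
1/(p(-238) - 55843) = 1/(300 - 55843) = 1/(-55543) = -1/55543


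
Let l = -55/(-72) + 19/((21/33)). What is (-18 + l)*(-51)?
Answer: -108137/168 ≈ -643.67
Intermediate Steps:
l = 15433/504 (l = -55*(-1/72) + 19/((21*(1/33))) = 55/72 + 19/(7/11) = 55/72 + 19*(11/7) = 55/72 + 209/7 = 15433/504 ≈ 30.621)
(-18 + l)*(-51) = (-18 + 15433/504)*(-51) = (6361/504)*(-51) = -108137/168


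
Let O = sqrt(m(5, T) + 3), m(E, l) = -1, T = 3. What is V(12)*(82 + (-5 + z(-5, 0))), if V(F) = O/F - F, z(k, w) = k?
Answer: -864 + 6*sqrt(2) ≈ -855.51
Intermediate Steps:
O = sqrt(2) (O = sqrt(-1 + 3) = sqrt(2) ≈ 1.4142)
V(F) = -F + sqrt(2)/F (V(F) = sqrt(2)/F - F = -F + sqrt(2)/F)
V(12)*(82 + (-5 + z(-5, 0))) = (-1*12 + sqrt(2)/12)*(82 + (-5 - 5)) = (-12 + sqrt(2)*(1/12))*(82 - 10) = (-12 + sqrt(2)/12)*72 = -864 + 6*sqrt(2)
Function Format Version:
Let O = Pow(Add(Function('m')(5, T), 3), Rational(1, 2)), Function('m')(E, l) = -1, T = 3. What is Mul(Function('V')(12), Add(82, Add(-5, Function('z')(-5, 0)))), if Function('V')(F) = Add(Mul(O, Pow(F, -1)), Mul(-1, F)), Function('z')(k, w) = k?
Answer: Add(-864, Mul(6, Pow(2, Rational(1, 2)))) ≈ -855.51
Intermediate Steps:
O = Pow(2, Rational(1, 2)) (O = Pow(Add(-1, 3), Rational(1, 2)) = Pow(2, Rational(1, 2)) ≈ 1.4142)
Function('V')(F) = Add(Mul(-1, F), Mul(Pow(2, Rational(1, 2)), Pow(F, -1))) (Function('V')(F) = Add(Mul(Pow(2, Rational(1, 2)), Pow(F, -1)), Mul(-1, F)) = Add(Mul(-1, F), Mul(Pow(2, Rational(1, 2)), Pow(F, -1))))
Mul(Function('V')(12), Add(82, Add(-5, Function('z')(-5, 0)))) = Mul(Add(Mul(-1, 12), Mul(Pow(2, Rational(1, 2)), Pow(12, -1))), Add(82, Add(-5, -5))) = Mul(Add(-12, Mul(Pow(2, Rational(1, 2)), Rational(1, 12))), Add(82, -10)) = Mul(Add(-12, Mul(Rational(1, 12), Pow(2, Rational(1, 2)))), 72) = Add(-864, Mul(6, Pow(2, Rational(1, 2))))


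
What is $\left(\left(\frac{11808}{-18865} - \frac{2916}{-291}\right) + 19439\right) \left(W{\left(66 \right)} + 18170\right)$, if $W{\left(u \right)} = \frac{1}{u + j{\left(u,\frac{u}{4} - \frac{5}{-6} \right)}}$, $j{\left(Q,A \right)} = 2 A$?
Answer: $\frac{195287484482554757}{552631310} \approx 3.5338 \cdot 10^{8}$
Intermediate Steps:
$W{\left(u \right)} = \frac{1}{\frac{5}{3} + \frac{3 u}{2}}$ ($W{\left(u \right)} = \frac{1}{u + 2 \left(\frac{u}{4} - \frac{5}{-6}\right)} = \frac{1}{u + 2 \left(u \frac{1}{4} - - \frac{5}{6}\right)} = \frac{1}{u + 2 \left(\frac{u}{4} + \frac{5}{6}\right)} = \frac{1}{u + 2 \left(\frac{5}{6} + \frac{u}{4}\right)} = \frac{1}{u + \left(\frac{5}{3} + \frac{u}{2}\right)} = \frac{1}{\frac{5}{3} + \frac{3 u}{2}}$)
$\left(\left(\frac{11808}{-18865} - \frac{2916}{-291}\right) + 19439\right) \left(W{\left(66 \right)} + 18170\right) = \left(\left(\frac{11808}{-18865} - \frac{2916}{-291}\right) + 19439\right) \left(\frac{6}{10 + 9 \cdot 66} + 18170\right) = \left(\left(11808 \left(- \frac{1}{18865}\right) - - \frac{972}{97}\right) + 19439\right) \left(\frac{6}{10 + 594} + 18170\right) = \left(\left(- \frac{11808}{18865} + \frac{972}{97}\right) + 19439\right) \left(\frac{6}{604} + 18170\right) = \left(\frac{17191404}{1829905} + 19439\right) \left(6 \cdot \frac{1}{604} + 18170\right) = \frac{35588714699 \left(\frac{3}{302} + 18170\right)}{1829905} = \frac{35588714699}{1829905} \cdot \frac{5487343}{302} = \frac{195287484482554757}{552631310}$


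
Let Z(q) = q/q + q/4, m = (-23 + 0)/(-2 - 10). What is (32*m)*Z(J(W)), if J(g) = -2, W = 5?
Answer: 92/3 ≈ 30.667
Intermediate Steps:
m = 23/12 (m = -23/(-12) = -23*(-1/12) = 23/12 ≈ 1.9167)
Z(q) = 1 + q/4 (Z(q) = 1 + q*(¼) = 1 + q/4)
(32*m)*Z(J(W)) = (32*(23/12))*(1 + (¼)*(-2)) = 184*(1 - ½)/3 = (184/3)*(½) = 92/3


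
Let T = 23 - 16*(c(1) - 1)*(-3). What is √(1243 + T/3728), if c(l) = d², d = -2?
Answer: √1079738543/932 ≈ 35.257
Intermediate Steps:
c(l) = 4 (c(l) = (-2)² = 4)
T = 167 (T = 23 - 16*(4 - 1)*(-3) = 23 - 48*(-3) = 23 - 16*(-9) = 23 + 144 = 167)
√(1243 + T/3728) = √(1243 + 167/3728) = √(4634071/3728) = √1079738543/932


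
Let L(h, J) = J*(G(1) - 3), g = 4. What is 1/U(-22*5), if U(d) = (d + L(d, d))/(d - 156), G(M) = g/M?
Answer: 133/110 ≈ 1.2091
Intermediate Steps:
G(M) = 4/M
L(h, J) = J (L(h, J) = J*(4/1 - 3) = J*(4*1 - 3) = J*(4 - 3) = J*1 = J)
U(d) = 2*d/(-156 + d) (U(d) = (d + d)/(d - 156) = (2*d)/(-156 + d) = 2*d/(-156 + d))
1/U(-22*5) = 1/(2*(-22*5)/(-156 - 22*5)) = 1/(2*(-110)/(-156 - 110)) = 1/(2*(-110)/(-266)) = 1/(2*(-110)*(-1/266)) = 1/(110/133) = 133/110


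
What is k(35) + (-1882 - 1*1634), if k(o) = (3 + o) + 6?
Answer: -3472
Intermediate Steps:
k(o) = 9 + o
k(35) + (-1882 - 1*1634) = (9 + 35) + (-1882 - 1*1634) = 44 + (-1882 - 1634) = 44 - 3516 = -3472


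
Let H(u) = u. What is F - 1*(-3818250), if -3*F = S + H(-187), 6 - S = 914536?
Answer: 12369467/3 ≈ 4.1232e+6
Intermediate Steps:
S = -914530 (S = 6 - 1*914536 = 6 - 914536 = -914530)
F = 914717/3 (F = -(-914530 - 187)/3 = -1/3*(-914717) = 914717/3 ≈ 3.0491e+5)
F - 1*(-3818250) = 914717/3 - 1*(-3818250) = 914717/3 + 3818250 = 12369467/3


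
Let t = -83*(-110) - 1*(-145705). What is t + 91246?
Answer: 246081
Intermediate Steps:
t = 154835 (t = 9130 + 145705 = 154835)
t + 91246 = 154835 + 91246 = 246081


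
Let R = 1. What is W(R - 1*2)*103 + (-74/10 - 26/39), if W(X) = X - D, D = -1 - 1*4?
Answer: 6059/15 ≈ 403.93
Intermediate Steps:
D = -5 (D = -1 - 4 = -5)
W(X) = 5 + X (W(X) = X - 1*(-5) = X + 5 = 5 + X)
W(R - 1*2)*103 + (-74/10 - 26/39) = (5 + (1 - 1*2))*103 + (-74/10 - 26/39) = (5 + (1 - 2))*103 + (-74*⅒ - 26*1/39) = (5 - 1)*103 + (-37/5 - ⅔) = 4*103 - 121/15 = 412 - 121/15 = 6059/15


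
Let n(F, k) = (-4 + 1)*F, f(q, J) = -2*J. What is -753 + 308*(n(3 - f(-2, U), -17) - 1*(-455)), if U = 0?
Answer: 136615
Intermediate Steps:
n(F, k) = -3*F
-753 + 308*(n(3 - f(-2, U), -17) - 1*(-455)) = -753 + 308*(-3*(3 - (-2)*0) - 1*(-455)) = -753 + 308*(-3*(3 - 1*0) + 455) = -753 + 308*(-3*(3 + 0) + 455) = -753 + 308*(-3*3 + 455) = -753 + 308*(-9 + 455) = -753 + 308*446 = -753 + 137368 = 136615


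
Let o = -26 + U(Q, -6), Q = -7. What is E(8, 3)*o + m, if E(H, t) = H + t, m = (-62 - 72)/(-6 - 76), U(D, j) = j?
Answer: -14365/41 ≈ -350.37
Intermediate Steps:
m = 67/41 (m = -134/(-82) = -134*(-1/82) = 67/41 ≈ 1.6341)
o = -32 (o = -26 - 6 = -32)
E(8, 3)*o + m = (8 + 3)*(-32) + 67/41 = 11*(-32) + 67/41 = -352 + 67/41 = -14365/41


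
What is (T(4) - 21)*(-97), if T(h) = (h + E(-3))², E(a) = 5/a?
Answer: 13580/9 ≈ 1508.9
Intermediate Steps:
T(h) = (-5/3 + h)² (T(h) = (h + 5/(-3))² = (h + 5*(-⅓))² = (h - 5/3)² = (-5/3 + h)²)
(T(4) - 21)*(-97) = ((-5 + 3*4)²/9 - 21)*(-97) = ((-5 + 12)²/9 - 21)*(-97) = ((⅑)*7² - 21)*(-97) = ((⅑)*49 - 21)*(-97) = (49/9 - 21)*(-97) = -140/9*(-97) = 13580/9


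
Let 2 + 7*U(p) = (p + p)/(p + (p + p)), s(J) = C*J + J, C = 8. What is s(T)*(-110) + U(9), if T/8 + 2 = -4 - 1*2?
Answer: 1330556/21 ≈ 63360.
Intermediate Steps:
T = -64 (T = -16 + 8*(-4 - 1*2) = -16 + 8*(-4 - 2) = -16 + 8*(-6) = -16 - 48 = -64)
s(J) = 9*J (s(J) = 8*J + J = 9*J)
U(p) = -4/21 (U(p) = -2/7 + ((p + p)/(p + (p + p)))/7 = -2/7 + ((2*p)/(p + 2*p))/7 = -2/7 + ((2*p)/((3*p)))/7 = -2/7 + ((2*p)*(1/(3*p)))/7 = -2/7 + (⅐)*(⅔) = -2/7 + 2/21 = -4/21)
s(T)*(-110) + U(9) = (9*(-64))*(-110) - 4/21 = -576*(-110) - 4/21 = 63360 - 4/21 = 1330556/21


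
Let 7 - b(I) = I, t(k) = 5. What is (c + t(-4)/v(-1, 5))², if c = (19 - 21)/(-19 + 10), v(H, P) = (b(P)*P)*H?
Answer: 25/324 ≈ 0.077160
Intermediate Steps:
b(I) = 7 - I
v(H, P) = H*P*(7 - P) (v(H, P) = ((7 - P)*P)*H = (P*(7 - P))*H = H*P*(7 - P))
c = 2/9 (c = -2/(-9) = -2*(-⅑) = 2/9 ≈ 0.22222)
(c + t(-4)/v(-1, 5))² = (2/9 + 5/((-1*5*(7 - 1*5))))² = (2/9 + 5/((-1*5*(7 - 5))))² = (2/9 + 5/((-1*5*2)))² = (2/9 + 5/(-10))² = (2/9 + 5*(-⅒))² = (2/9 - ½)² = (-5/18)² = 25/324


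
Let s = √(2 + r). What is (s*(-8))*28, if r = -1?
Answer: -224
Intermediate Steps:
s = 1 (s = √(2 - 1) = √1 = 1)
(s*(-8))*28 = (1*(-8))*28 = -8*28 = -224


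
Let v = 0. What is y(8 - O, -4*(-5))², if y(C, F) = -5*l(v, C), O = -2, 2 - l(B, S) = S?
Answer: 1600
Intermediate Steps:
l(B, S) = 2 - S
y(C, F) = -10 + 5*C (y(C, F) = -5*(2 - C) = -10 + 5*C)
y(8 - O, -4*(-5))² = (-10 + 5*(8 - 1*(-2)))² = (-10 + 5*(8 + 2))² = (-10 + 5*10)² = (-10 + 50)² = 40² = 1600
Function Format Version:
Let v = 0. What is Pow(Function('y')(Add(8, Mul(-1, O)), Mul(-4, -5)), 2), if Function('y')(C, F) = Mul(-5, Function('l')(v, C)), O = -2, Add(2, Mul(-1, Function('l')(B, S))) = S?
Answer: 1600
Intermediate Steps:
Function('l')(B, S) = Add(2, Mul(-1, S))
Function('y')(C, F) = Add(-10, Mul(5, C)) (Function('y')(C, F) = Mul(-5, Add(2, Mul(-1, C))) = Add(-10, Mul(5, C)))
Pow(Function('y')(Add(8, Mul(-1, O)), Mul(-4, -5)), 2) = Pow(Add(-10, Mul(5, Add(8, Mul(-1, -2)))), 2) = Pow(Add(-10, Mul(5, Add(8, 2))), 2) = Pow(Add(-10, Mul(5, 10)), 2) = Pow(Add(-10, 50), 2) = Pow(40, 2) = 1600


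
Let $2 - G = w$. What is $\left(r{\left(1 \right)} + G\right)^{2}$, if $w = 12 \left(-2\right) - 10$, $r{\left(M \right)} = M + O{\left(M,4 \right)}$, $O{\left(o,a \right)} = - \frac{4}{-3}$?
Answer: $\frac{13225}{9} \approx 1469.4$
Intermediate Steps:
$O{\left(o,a \right)} = \frac{4}{3}$ ($O{\left(o,a \right)} = \left(-4\right) \left(- \frac{1}{3}\right) = \frac{4}{3}$)
$r{\left(M \right)} = \frac{4}{3} + M$ ($r{\left(M \right)} = M + \frac{4}{3} = \frac{4}{3} + M$)
$w = -34$ ($w = -24 - 10 = -34$)
$G = 36$ ($G = 2 - -34 = 2 + 34 = 36$)
$\left(r{\left(1 \right)} + G\right)^{2} = \left(\left(\frac{4}{3} + 1\right) + 36\right)^{2} = \left(\frac{7}{3} + 36\right)^{2} = \left(\frac{115}{3}\right)^{2} = \frac{13225}{9}$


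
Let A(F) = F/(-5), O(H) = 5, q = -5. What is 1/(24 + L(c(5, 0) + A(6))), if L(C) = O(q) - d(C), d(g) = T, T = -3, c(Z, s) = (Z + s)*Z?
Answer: 1/32 ≈ 0.031250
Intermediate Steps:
c(Z, s) = Z*(Z + s)
A(F) = -F/5 (A(F) = F*(-1/5) = -F/5)
d(g) = -3
L(C) = 8 (L(C) = 5 - 1*(-3) = 5 + 3 = 8)
1/(24 + L(c(5, 0) + A(6))) = 1/(24 + 8) = 1/32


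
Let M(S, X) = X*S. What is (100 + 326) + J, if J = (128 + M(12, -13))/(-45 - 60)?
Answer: 6394/15 ≈ 426.27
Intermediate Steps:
M(S, X) = S*X
J = 4/15 (J = (128 + 12*(-13))/(-45 - 60) = (128 - 156)/(-105) = -28*(-1/105) = 4/15 ≈ 0.26667)
(100 + 326) + J = (100 + 326) + 4/15 = 426 + 4/15 = 6394/15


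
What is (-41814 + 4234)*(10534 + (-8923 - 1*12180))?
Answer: 397183020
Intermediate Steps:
(-41814 + 4234)*(10534 + (-8923 - 1*12180)) = -37580*(10534 + (-8923 - 12180)) = -37580*(10534 - 21103) = -37580*(-10569) = 397183020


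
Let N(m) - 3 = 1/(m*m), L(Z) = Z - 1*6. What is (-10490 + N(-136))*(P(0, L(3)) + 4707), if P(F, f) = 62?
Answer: -925031250719/18496 ≈ -5.0012e+7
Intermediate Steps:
L(Z) = -6 + Z (L(Z) = Z - 6 = -6 + Z)
N(m) = 3 + m⁻² (N(m) = 3 + 1/(m*m) = 3 + 1/(m²) = 3 + m⁻²)
(-10490 + N(-136))*(P(0, L(3)) + 4707) = (-10490 + (3 + (-136)⁻²))*(62 + 4707) = (-10490 + (3 + 1/18496))*4769 = (-10490 + 55489/18496)*4769 = -193967551/18496*4769 = -925031250719/18496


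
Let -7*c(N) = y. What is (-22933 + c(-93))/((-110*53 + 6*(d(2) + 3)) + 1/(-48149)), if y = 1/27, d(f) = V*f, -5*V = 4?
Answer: 1043470201810/264887487333 ≈ 3.9393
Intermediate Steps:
V = -4/5 (V = -1/5*4 = -4/5 ≈ -0.80000)
d(f) = -4*f/5
y = 1/27 ≈ 0.037037
c(N) = -1/189 (c(N) = -1/7*1/27 = -1/189)
(-22933 + c(-93))/((-110*53 + 6*(d(2) + 3)) + 1/(-48149)) = (-22933 - 1/189)/((-110*53 + 6*(-4/5*2 + 3)) + 1/(-48149)) = -4334338/(189*((-5830 + 6*(-8/5 + 3)) - 1/48149)) = -4334338/(189*((-5830 + 6*(7/5)) - 1/48149)) = -4334338/(189*((-5830 + 42/5) - 1/48149)) = -4334338/(189*(-29108/5 - 1/48149)) = -4334338/(189*(-1401521097/240745)) = -4334338/189*(-240745/1401521097) = 1043470201810/264887487333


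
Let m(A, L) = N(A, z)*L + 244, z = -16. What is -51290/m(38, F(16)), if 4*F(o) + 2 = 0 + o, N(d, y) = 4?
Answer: -25645/129 ≈ -198.80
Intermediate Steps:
F(o) = -½ + o/4 (F(o) = -½ + (0 + o)/4 = -½ + o/4)
m(A, L) = 244 + 4*L (m(A, L) = 4*L + 244 = 244 + 4*L)
-51290/m(38, F(16)) = -51290/(244 + 4*(-½ + (¼)*16)) = -51290/(244 + 4*(-½ + 4)) = -51290/(244 + 4*(7/2)) = -51290/(244 + 14) = -51290/258 = -51290*1/258 = -25645/129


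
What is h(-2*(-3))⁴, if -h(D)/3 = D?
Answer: 104976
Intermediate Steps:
h(D) = -3*D
h(-2*(-3))⁴ = (-(-6)*(-3))⁴ = (-3*6)⁴ = (-18)⁴ = 104976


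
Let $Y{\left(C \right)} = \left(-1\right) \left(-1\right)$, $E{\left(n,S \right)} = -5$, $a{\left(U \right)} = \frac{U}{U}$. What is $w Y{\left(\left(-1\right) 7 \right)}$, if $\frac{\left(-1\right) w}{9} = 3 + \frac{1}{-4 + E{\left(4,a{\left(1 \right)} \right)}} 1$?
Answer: $-26$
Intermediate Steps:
$a{\left(U \right)} = 1$
$Y{\left(C \right)} = 1$
$w = -26$ ($w = - 9 \left(3 + \frac{1}{-4 - 5} \cdot 1\right) = - 9 \left(3 + \frac{1}{-9} \cdot 1\right) = - 9 \left(3 - \frac{1}{9}\right) = \left(-9\right) \frac{26}{9} = -26$)
$w Y{\left(\left(-1\right) 7 \right)} = \left(-26\right) 1 = -26$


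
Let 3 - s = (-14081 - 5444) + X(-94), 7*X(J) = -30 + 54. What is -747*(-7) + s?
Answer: 173275/7 ≈ 24754.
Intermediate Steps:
X(J) = 24/7 (X(J) = (-30 + 54)/7 = (⅐)*24 = 24/7)
s = 136672/7 (s = 3 - ((-14081 - 5444) + 24/7) = 3 - (-19525 + 24/7) = 3 - 1*(-136651/7) = 3 + 136651/7 = 136672/7 ≈ 19525.)
-747*(-7) + s = -747*(-7) + 136672/7 = 5229 + 136672/7 = 173275/7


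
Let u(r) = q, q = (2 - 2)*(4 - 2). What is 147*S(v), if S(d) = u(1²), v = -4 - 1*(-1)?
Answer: 0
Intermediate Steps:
v = -3 (v = -4 + 1 = -3)
q = 0 (q = 0*2 = 0)
u(r) = 0
S(d) = 0
147*S(v) = 147*0 = 0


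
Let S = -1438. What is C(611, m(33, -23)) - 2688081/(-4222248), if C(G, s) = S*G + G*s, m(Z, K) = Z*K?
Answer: -1889267897645/1407416 ≈ -1.3424e+6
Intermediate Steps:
m(Z, K) = K*Z
C(G, s) = -1438*G + G*s
C(611, m(33, -23)) - 2688081/(-4222248) = 611*(-1438 - 23*33) - 2688081/(-4222248) = 611*(-1438 - 759) - 2688081*(-1/4222248) = 611*(-2197) + 896027/1407416 = -1342367 + 896027/1407416 = -1889267897645/1407416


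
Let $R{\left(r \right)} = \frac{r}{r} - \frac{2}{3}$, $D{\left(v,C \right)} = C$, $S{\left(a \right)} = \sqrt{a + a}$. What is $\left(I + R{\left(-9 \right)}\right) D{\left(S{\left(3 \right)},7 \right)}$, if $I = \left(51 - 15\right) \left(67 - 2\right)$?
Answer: $\frac{49147}{3} \approx 16382.0$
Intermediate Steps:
$I = 2340$ ($I = 36 \cdot 65 = 2340$)
$S{\left(a \right)} = \sqrt{2} \sqrt{a}$ ($S{\left(a \right)} = \sqrt{2 a} = \sqrt{2} \sqrt{a}$)
$R{\left(r \right)} = \frac{1}{3}$ ($R{\left(r \right)} = 1 - \frac{2}{3} = \frac{1}{3}$)
$\left(I + R{\left(-9 \right)}\right) D{\left(S{\left(3 \right)},7 \right)} = \left(2340 + \frac{1}{3}\right) 7 = \frac{7021}{3} \cdot 7 = \frac{49147}{3}$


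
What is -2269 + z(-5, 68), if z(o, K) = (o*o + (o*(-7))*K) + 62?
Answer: 198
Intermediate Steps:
z(o, K) = 62 + o² - 7*K*o (z(o, K) = (o² + (-7*o)*K) + 62 = (o² - 7*K*o) + 62 = 62 + o² - 7*K*o)
-2269 + z(-5, 68) = -2269 + (62 + (-5)² - 7*68*(-5)) = -2269 + (62 + 25 + 2380) = -2269 + 2467 = 198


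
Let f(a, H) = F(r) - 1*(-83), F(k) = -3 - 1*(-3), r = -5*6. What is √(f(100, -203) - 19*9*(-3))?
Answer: 2*√149 ≈ 24.413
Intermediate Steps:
r = -30
F(k) = 0 (F(k) = -3 + 3 = 0)
f(a, H) = 83 (f(a, H) = 0 - 1*(-83) = 0 + 83 = 83)
√(f(100, -203) - 19*9*(-3)) = √(83 - 19*9*(-3)) = √(83 - 171*(-3)) = √(83 + 513) = √596 = 2*√149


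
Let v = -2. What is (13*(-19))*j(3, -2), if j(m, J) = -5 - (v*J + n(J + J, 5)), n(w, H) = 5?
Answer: 3458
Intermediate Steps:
j(m, J) = -10 + 2*J (j(m, J) = -5 - (-2*J + 5) = -5 - (5 - 2*J) = -5 + (-5 + 2*J) = -10 + 2*J)
(13*(-19))*j(3, -2) = (13*(-19))*(-10 + 2*(-2)) = -247*(-10 - 4) = -247*(-14) = 3458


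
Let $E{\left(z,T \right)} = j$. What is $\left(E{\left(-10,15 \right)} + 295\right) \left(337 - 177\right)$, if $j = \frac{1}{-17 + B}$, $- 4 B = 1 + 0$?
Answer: $\frac{3256160}{69} \approx 47191.0$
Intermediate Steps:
$B = - \frac{1}{4}$ ($B = - \frac{1 + 0}{4} = \left(- \frac{1}{4}\right) 1 = - \frac{1}{4} \approx -0.25$)
$j = - \frac{4}{69}$ ($j = \frac{1}{-17 - \frac{1}{4}} = \frac{1}{- \frac{69}{4}} = - \frac{4}{69} \approx -0.057971$)
$E{\left(z,T \right)} = - \frac{4}{69}$
$\left(E{\left(-10,15 \right)} + 295\right) \left(337 - 177\right) = \left(- \frac{4}{69} + 295\right) \left(337 - 177\right) = \frac{20351}{69} \cdot 160 = \frac{3256160}{69}$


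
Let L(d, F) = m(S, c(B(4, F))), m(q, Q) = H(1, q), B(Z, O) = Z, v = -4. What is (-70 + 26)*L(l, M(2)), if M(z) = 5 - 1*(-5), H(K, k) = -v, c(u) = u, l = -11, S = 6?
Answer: -176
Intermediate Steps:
H(K, k) = 4 (H(K, k) = -1*(-4) = 4)
M(z) = 10 (M(z) = 5 + 5 = 10)
m(q, Q) = 4
L(d, F) = 4
(-70 + 26)*L(l, M(2)) = (-70 + 26)*4 = -44*4 = -176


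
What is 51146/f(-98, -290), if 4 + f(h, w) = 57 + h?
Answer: -51146/45 ≈ -1136.6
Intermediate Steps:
f(h, w) = 53 + h (f(h, w) = -4 + (57 + h) = 53 + h)
51146/f(-98, -290) = 51146/(53 - 98) = 51146/(-45) = 51146*(-1/45) = -51146/45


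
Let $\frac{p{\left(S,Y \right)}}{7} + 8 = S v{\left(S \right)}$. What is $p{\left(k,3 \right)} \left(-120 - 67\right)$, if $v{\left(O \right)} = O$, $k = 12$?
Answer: $-178024$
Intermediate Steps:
$p{\left(S,Y \right)} = -56 + 7 S^{2}$ ($p{\left(S,Y \right)} = -56 + 7 S S = -56 + 7 S^{2}$)
$p{\left(k,3 \right)} \left(-120 - 67\right) = \left(-56 + 7 \cdot 12^{2}\right) \left(-120 - 67\right) = \left(-56 + 7 \cdot 144\right) \left(-187\right) = \left(-56 + 1008\right) \left(-187\right) = 952 \left(-187\right) = -178024$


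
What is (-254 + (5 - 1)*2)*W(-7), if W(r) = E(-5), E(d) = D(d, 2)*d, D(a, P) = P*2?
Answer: 4920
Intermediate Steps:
D(a, P) = 2*P
E(d) = 4*d (E(d) = (2*2)*d = 4*d)
W(r) = -20 (W(r) = 4*(-5) = -20)
(-254 + (5 - 1)*2)*W(-7) = (-254 + (5 - 1)*2)*(-20) = (-254 + 4*2)*(-20) = (-254 + 8)*(-20) = -246*(-20) = 4920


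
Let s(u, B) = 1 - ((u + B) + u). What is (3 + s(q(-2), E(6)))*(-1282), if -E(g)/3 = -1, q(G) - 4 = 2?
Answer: 14102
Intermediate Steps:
q(G) = 6 (q(G) = 4 + 2 = 6)
E(g) = 3 (E(g) = -3*(-1) = 3)
s(u, B) = 1 - B - 2*u (s(u, B) = 1 - ((B + u) + u) = 1 - (B + 2*u) = 1 + (-B - 2*u) = 1 - B - 2*u)
(3 + s(q(-2), E(6)))*(-1282) = (3 + (1 - 1*3 - 2*6))*(-1282) = (3 + (1 - 3 - 12))*(-1282) = (3 - 14)*(-1282) = -11*(-1282) = 14102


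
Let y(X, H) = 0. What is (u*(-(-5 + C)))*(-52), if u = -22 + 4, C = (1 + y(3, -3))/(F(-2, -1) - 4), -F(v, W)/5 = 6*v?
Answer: 32643/7 ≈ 4663.3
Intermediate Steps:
F(v, W) = -30*v
C = 1/56 (C = (1 + 0)/(-30*(-2) - 4) = 1/(60 - 4) = 1/56 ≈ 0.017857)
u = -18
(u*(-(-5 + C)))*(-52) = -(-18)*(-5 + 1/56)*(-52) = -(-18)*(-279)/56*(-52) = -18*279/56*(-52) = -2511/28*(-52) = 32643/7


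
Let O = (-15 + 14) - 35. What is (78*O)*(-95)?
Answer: 266760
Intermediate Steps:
O = -36 (O = -1 - 35 = -36)
(78*O)*(-95) = (78*(-36))*(-95) = -2808*(-95) = 266760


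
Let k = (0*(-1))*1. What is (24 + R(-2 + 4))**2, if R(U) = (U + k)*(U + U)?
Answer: 1024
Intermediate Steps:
k = 0 (k = 0*1 = 0)
R(U) = 2*U**2 (R(U) = (U + 0)*(U + U) = U*(2*U) = 2*U**2)
(24 + R(-2 + 4))**2 = (24 + 2*(-2 + 4)**2)**2 = (24 + 2*2**2)**2 = (24 + 2*4)**2 = (24 + 8)**2 = 32**2 = 1024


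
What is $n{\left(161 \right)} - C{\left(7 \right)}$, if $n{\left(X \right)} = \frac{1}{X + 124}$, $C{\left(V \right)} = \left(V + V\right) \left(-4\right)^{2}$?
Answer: $- \frac{63839}{285} \approx -224.0$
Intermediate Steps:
$C{\left(V \right)} = 32 V$ ($C{\left(V \right)} = 2 V 16 = 32 V$)
$n{\left(X \right)} = \frac{1}{124 + X}$
$n{\left(161 \right)} - C{\left(7 \right)} = \frac{1}{124 + 161} - 32 \cdot 7 = \frac{1}{285} - 224 = - \frac{63839}{285}$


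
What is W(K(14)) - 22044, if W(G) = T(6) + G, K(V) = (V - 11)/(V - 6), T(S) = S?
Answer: -176301/8 ≈ -22038.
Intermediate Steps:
K(V) = (-11 + V)/(-6 + V)
W(G) = 6 + G
W(K(14)) - 22044 = (6 + (-11 + 14)/(-6 + 14)) - 22044 = (6 + 3/8) - 22044 = 51/8 - 22044 = -176301/8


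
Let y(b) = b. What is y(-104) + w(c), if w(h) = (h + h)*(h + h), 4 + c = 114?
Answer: 48296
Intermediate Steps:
c = 110 (c = -4 + 114 = 110)
w(h) = 4*h² (w(h) = (2*h)*(2*h) = 4*h²)
y(-104) + w(c) = -104 + 4*110² = -104 + 4*12100 = -104 + 48400 = 48296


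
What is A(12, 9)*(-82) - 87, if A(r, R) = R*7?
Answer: -5253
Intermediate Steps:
A(r, R) = 7*R
A(12, 9)*(-82) - 87 = (7*9)*(-82) - 87 = 63*(-82) - 87 = -5166 - 87 = -5253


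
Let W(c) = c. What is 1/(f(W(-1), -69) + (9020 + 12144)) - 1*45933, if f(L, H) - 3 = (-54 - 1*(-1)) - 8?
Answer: -969461897/21106 ≈ -45933.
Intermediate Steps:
f(L, H) = -58 (f(L, H) = 3 + ((-54 - 1*(-1)) - 8) = 3 + ((-54 + 1) - 8) = 3 + (-53 - 8) = 3 - 61 = -58)
1/(f(W(-1), -69) + (9020 + 12144)) - 1*45933 = 1/(-58 + (9020 + 12144)) - 1*45933 = 1/(-58 + 21164) - 45933 = 1/21106 - 45933 = -969461897/21106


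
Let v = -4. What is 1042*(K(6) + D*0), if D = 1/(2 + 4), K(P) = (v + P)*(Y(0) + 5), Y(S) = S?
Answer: 10420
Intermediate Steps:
K(P) = -20 + 5*P (K(P) = (-4 + P)*(0 + 5) = (-4 + P)*5 = -20 + 5*P)
D = ⅙ (D = 1/6 = ⅙ ≈ 0.16667)
1042*(K(6) + D*0) = 1042*((-20 + 5*6) + (⅙)*0) = 1042*((-20 + 30) + 0) = 1042*(10 + 0) = 1042*10 = 10420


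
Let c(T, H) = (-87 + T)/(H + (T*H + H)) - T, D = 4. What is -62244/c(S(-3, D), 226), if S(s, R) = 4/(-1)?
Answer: -3126032/211 ≈ -14815.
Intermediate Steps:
S(s, R) = -4 (S(s, R) = 4*(-1) = -4)
c(T, H) = -T + (-87 + T)/(2*H + H*T) (c(T, H) = (-87 + T)/(H + (H*T + H)) - T = (-87 + T)/(H + (H + H*T)) - T = (-87 + T)/(2*H + H*T) - T = -T + (-87 + T)/(2*H + H*T))
-62244/c(S(-3, D), 226) = -62244*226*(2 - 4)/(-87 - 4 - 1*226*(-4)**2 - 2*226*(-4)) = -62244*(-452/(-87 - 4 - 1*226*16 + 1808)) = -62244*(-452/(-87 - 4 - 3616 + 1808)) = -62244/((1/226)*(-1/2)*(-1899)) = -62244/1899/452 = -62244*452/1899 = -3126032/211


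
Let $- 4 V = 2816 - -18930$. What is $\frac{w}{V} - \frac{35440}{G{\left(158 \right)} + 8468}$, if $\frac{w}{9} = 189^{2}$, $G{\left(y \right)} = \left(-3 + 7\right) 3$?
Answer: $- \frac{72972407}{1152538} \approx -63.315$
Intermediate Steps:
$G{\left(y \right)} = 12$ ($G{\left(y \right)} = 4 \cdot 3 = 12$)
$V = - \frac{10873}{2}$ ($V = - \frac{2816 - -18930}{4} = - \frac{2816 + 18930}{4} = \left(- \frac{1}{4}\right) 21746 = - \frac{10873}{2} \approx -5436.5$)
$w = 321489$ ($w = 9 \cdot 189^{2} = 9 \cdot 35721 = 321489$)
$\frac{w}{V} - \frac{35440}{G{\left(158 \right)} + 8468} = \frac{321489}{- \frac{10873}{2}} - \frac{35440}{12 + 8468} = 321489 \left(- \frac{2}{10873}\right) - \frac{35440}{8480} = - \frac{642978}{10873} - \frac{443}{106} = - \frac{72972407}{1152538}$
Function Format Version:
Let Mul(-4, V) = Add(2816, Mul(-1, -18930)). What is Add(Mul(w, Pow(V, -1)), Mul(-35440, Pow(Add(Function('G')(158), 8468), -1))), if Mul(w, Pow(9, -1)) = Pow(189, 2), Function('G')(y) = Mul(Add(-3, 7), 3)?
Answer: Rational(-72972407, 1152538) ≈ -63.315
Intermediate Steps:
Function('G')(y) = 12 (Function('G')(y) = Mul(4, 3) = 12)
V = Rational(-10873, 2) (V = Mul(Rational(-1, 4), Add(2816, Mul(-1, -18930))) = Mul(Rational(-1, 4), Add(2816, 18930)) = Mul(Rational(-1, 4), 21746) = Rational(-10873, 2) ≈ -5436.5)
w = 321489 (w = Mul(9, Pow(189, 2)) = Mul(9, 35721) = 321489)
Add(Mul(w, Pow(V, -1)), Mul(-35440, Pow(Add(Function('G')(158), 8468), -1))) = Add(Mul(321489, Pow(Rational(-10873, 2), -1)), Mul(-35440, Pow(Add(12, 8468), -1))) = Add(Mul(321489, Rational(-2, 10873)), Mul(-35440, Pow(8480, -1))) = Add(Rational(-642978, 10873), Mul(-35440, Rational(1, 8480))) = Add(Rational(-642978, 10873), Rational(-443, 106)) = Rational(-72972407, 1152538)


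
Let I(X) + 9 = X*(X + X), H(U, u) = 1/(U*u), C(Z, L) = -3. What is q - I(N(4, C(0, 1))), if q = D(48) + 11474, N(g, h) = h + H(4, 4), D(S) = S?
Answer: 1473759/128 ≈ 11514.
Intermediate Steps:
H(U, u) = 1/(U*u)
N(g, h) = 1/16 + h (N(g, h) = h + 1/(4*4) = h + (1/4)*(1/4) = h + 1/16 = 1/16 + h)
I(X) = -9 + 2*X**2 (I(X) = -9 + X*(X + X) = -9 + X*(2*X) = -9 + 2*X**2)
q = 11522 (q = 48 + 11474 = 11522)
q - I(N(4, C(0, 1))) = 11522 - (-9 + 2*(1/16 - 3)**2) = 11522 - (-9 + 2*(-47/16)**2) = 11522 - (-9 + 2*(2209/256)) = 11522 - (-9 + 2209/128) = 11522 - 1*1057/128 = 11522 - 1057/128 = 1473759/128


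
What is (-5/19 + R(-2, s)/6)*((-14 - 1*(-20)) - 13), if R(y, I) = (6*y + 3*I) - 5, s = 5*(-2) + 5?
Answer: 2233/57 ≈ 39.175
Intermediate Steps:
s = -5 (s = -10 + 5 = -5)
R(y, I) = -5 + 3*I + 6*y (R(y, I) = (3*I + 6*y) - 5 = -5 + 3*I + 6*y)
(-5/19 + R(-2, s)/6)*((-14 - 1*(-20)) - 13) = (-5/19 + (-5 + 3*(-5) + 6*(-2))/6)*((-14 - 1*(-20)) - 13) = (-5*1/19 + (-5 - 15 - 12)*(⅙))*((-14 + 20) - 13) = (-5/19 - 32*⅙)*(6 - 13) = (-5/19 - 16/3)*(-7) = -319/57*(-7) = 2233/57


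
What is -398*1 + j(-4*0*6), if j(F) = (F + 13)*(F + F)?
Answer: -398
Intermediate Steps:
j(F) = 2*F*(13 + F) (j(F) = (13 + F)*(2*F) = 2*F*(13 + F))
-398*1 + j(-4*0*6) = -398*1 + 2*(-4*0*6)*(13 - 4*0*6) = -398 + 2*(0*6)*(13 + 0*6) = -398 + 2*0*(13 + 0) = -398 + 2*0*13 = -398 + 0 = -398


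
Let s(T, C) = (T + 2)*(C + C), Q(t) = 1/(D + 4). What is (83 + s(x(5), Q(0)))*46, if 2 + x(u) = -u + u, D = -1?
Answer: 3818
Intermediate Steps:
x(u) = -2 (x(u) = -2 + (-u + u) = -2 + 0 = -2)
Q(t) = ⅓ (Q(t) = 1/(-1 + 4) = 1/3 = ⅓)
s(T, C) = 2*C*(2 + T) (s(T, C) = (2 + T)*(2*C) = 2*C*(2 + T))
(83 + s(x(5), Q(0)))*46 = (83 + 2*(⅓)*(2 - 2))*46 = (83 + 2*(⅓)*0)*46 = (83 + 0)*46 = 83*46 = 3818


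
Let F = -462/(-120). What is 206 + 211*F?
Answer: 20367/20 ≈ 1018.3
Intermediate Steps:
F = 77/20 (F = -462*(-1/120) = 77/20 ≈ 3.8500)
206 + 211*F = 206 + 211*(77/20) = 206 + 16247/20 = 20367/20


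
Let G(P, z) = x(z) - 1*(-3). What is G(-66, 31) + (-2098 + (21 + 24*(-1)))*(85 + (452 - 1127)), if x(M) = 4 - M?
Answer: 1239566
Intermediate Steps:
G(P, z) = 7 - z (G(P, z) = (4 - z) - 1*(-3) = (4 - z) + 3 = 7 - z)
G(-66, 31) + (-2098 + (21 + 24*(-1)))*(85 + (452 - 1127)) = (7 - 1*31) + (-2098 + (21 + 24*(-1)))*(85 + (452 - 1127)) = (7 - 31) + (-2098 + (21 - 24))*(85 - 675) = -24 + (-2098 - 3)*(-590) = -24 - 2101*(-590) = -24 + 1239590 = 1239566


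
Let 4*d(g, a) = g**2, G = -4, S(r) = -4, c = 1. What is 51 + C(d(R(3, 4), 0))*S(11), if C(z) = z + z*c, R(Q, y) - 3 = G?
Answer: 49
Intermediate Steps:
R(Q, y) = -1 (R(Q, y) = 3 - 4 = -1)
d(g, a) = g**2/4
C(z) = 2*z (C(z) = z + z*1 = z + z = 2*z)
51 + C(d(R(3, 4), 0))*S(11) = 51 + (2*((1/4)*(-1)**2))*(-4) = 51 + (2*((1/4)*1))*(-4) = 51 + (2*(1/4))*(-4) = 51 + (1/2)*(-4) = 51 - 2 = 49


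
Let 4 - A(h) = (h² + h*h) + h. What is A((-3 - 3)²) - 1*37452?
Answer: -40076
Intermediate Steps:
A(h) = 4 - h - 2*h² (A(h) = 4 - ((h² + h*h) + h) = 4 - ((h² + h²) + h) = 4 - (2*h² + h) = 4 - (h + 2*h²) = 4 + (-h - 2*h²) = 4 - h - 2*h²)
A((-3 - 3)²) - 1*37452 = (4 - (-3 - 3)² - 2*(-3 - 3)⁴) - 1*37452 = (4 - 1*(-6)² - 2*((-6)²)²) - 37452 = (4 - 1*36 - 2*36²) - 37452 = (4 - 36 - 2*1296) - 37452 = (4 - 36 - 2592) - 37452 = -2624 - 37452 = -40076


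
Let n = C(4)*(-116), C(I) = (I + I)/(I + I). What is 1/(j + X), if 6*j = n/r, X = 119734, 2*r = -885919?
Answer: 2657757/318223876754 ≈ 8.3518e-6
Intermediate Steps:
r = -885919/2 (r = (½)*(-885919) = -885919/2 ≈ -4.4296e+5)
C(I) = 1 (C(I) = (2*I)/((2*I)) = (2*I)*(1/(2*I)) = 1)
n = -116 (n = 1*(-116) = -116)
j = 116/2657757 (j = (-116/(-885919/2))/6 = (-116*(-2/885919))/6 = (⅙)*(232/885919) = 116/2657757 ≈ 4.3646e-5)
1/(j + X) = 1/(116/2657757 + 119734) = 1/(318223876754/2657757) = 2657757/318223876754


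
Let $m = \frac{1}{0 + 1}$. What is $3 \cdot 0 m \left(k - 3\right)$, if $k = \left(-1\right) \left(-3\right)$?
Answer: $0$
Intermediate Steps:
$m = 1$ ($m = 1^{-1} = 1$)
$k = 3$
$3 \cdot 0 m \left(k - 3\right) = 3 \cdot 0 \cdot 1 \left(3 - 3\right) = 0 \cdot 1 \left(3 - 3\right) = 0 \cdot 0 = 0$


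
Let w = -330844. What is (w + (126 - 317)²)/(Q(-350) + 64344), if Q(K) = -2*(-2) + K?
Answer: -294363/63998 ≈ -4.5996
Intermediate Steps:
Q(K) = 4 + K
(w + (126 - 317)²)/(Q(-350) + 64344) = (-330844 + (126 - 317)²)/((4 - 350) + 64344) = (-330844 + (-191)²)/(-346 + 64344) = (-330844 + 36481)/63998 = -294363*1/63998 = -294363/63998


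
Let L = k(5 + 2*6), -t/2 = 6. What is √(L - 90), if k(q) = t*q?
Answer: 7*I*√6 ≈ 17.146*I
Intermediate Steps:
t = -12 (t = -2*6 = -12)
k(q) = -12*q
L = -204 (L = -12*(5 + 2*6) = -12*(5 + 12) = -12*17 = -204)
√(L - 90) = √(-204 - 90) = √(-294) = 7*I*√6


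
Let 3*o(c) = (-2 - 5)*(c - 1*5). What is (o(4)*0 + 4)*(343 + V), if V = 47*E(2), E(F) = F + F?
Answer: 2124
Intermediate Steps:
E(F) = 2*F
V = 188 (V = 47*(2*2) = 47*4 = 188)
o(c) = 35/3 - 7*c/3 (o(c) = ((-2 - 5)*(c - 1*5))/3 = (-7*(c - 5))/3 = (-7*(-5 + c))/3 = (35 - 7*c)/3 = 35/3 - 7*c/3)
(o(4)*0 + 4)*(343 + V) = ((35/3 - 7/3*4)*0 + 4)*(343 + 188) = ((35/3 - 28/3)*0 + 4)*531 = ((7/3)*0 + 4)*531 = (0 + 4)*531 = 4*531 = 2124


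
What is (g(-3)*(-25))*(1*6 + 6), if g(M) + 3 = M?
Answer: 1800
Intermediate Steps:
g(M) = -3 + M
(g(-3)*(-25))*(1*6 + 6) = ((-3 - 3)*(-25))*(1*6 + 6) = (-6*(-25))*(6 + 6) = 150*12 = 1800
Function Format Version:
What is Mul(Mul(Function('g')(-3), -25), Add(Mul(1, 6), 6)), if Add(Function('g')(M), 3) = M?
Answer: 1800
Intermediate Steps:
Function('g')(M) = Add(-3, M)
Mul(Mul(Function('g')(-3), -25), Add(Mul(1, 6), 6)) = Mul(Mul(Add(-3, -3), -25), Add(Mul(1, 6), 6)) = Mul(Mul(-6, -25), Add(6, 6)) = Mul(150, 12) = 1800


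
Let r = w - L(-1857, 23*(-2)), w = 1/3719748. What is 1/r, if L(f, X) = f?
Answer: 3719748/6907572037 ≈ 0.00053850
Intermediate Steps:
w = 1/3719748 ≈ 2.6884e-7
r = 6907572037/3719748 (r = 1/3719748 - 1*(-1857) = 1/3719748 + 1857 = 6907572037/3719748 ≈ 1857.0)
1/r = 1/(6907572037/3719748) = 3719748/6907572037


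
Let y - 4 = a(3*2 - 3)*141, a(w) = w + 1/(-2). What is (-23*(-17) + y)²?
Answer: 2235025/4 ≈ 5.5876e+5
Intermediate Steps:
a(w) = -½ + w (a(w) = w - ½ = -½ + w)
y = 713/2 (y = 4 + (-½ + (3*2 - 3))*141 = 4 + (-½ + (6 - 3))*141 = 4 + (-½ + 3)*141 = 4 + (5/2)*141 = 4 + 705/2 = 713/2 ≈ 356.50)
(-23*(-17) + y)² = (-23*(-17) + 713/2)² = (391 + 713/2)² = (1495/2)² = 2235025/4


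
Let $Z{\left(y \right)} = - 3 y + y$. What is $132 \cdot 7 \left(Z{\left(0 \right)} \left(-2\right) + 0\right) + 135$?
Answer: $135$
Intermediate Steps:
$Z{\left(y \right)} = - 2 y$
$132 \cdot 7 \left(Z{\left(0 \right)} \left(-2\right) + 0\right) + 135 = 132 \cdot 7 \left(\left(-2\right) 0 \left(-2\right) + 0\right) + 135 = 132 \cdot 7 \left(0 \left(-2\right) + 0\right) + 135 = 132 \cdot 7 \left(0 + 0\right) + 135 = 132 \cdot 7 \cdot 0 + 135 = 132 \cdot 0 + 135 = 0 + 135 = 135$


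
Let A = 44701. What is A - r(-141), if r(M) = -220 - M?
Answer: 44780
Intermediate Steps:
A - r(-141) = 44701 - (-220 - 1*(-141)) = 44701 - (-220 + 141) = 44701 - 1*(-79) = 44701 + 79 = 44780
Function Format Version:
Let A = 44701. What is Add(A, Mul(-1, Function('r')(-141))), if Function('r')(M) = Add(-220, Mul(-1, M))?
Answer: 44780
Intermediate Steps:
Add(A, Mul(-1, Function('r')(-141))) = Add(44701, Mul(-1, Add(-220, Mul(-1, -141)))) = Add(44701, Mul(-1, Add(-220, 141))) = Add(44701, Mul(-1, -79)) = Add(44701, 79) = 44780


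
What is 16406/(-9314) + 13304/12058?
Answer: -18477523/28077053 ≈ -0.65810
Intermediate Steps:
16406/(-9314) + 13304/12058 = 16406*(-1/9314) + 13304*(1/12058) = -8203/4657 + 6652/6029 = -18477523/28077053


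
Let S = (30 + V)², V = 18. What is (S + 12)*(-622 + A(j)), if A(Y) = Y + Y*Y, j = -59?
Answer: 6484800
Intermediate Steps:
S = 2304 (S = (30 + 18)² = 48² = 2304)
A(Y) = Y + Y²
(S + 12)*(-622 + A(j)) = (2304 + 12)*(-622 - 59*(1 - 59)) = 2316*(-622 - 59*(-58)) = 2316*(-622 + 3422) = 2316*2800 = 6484800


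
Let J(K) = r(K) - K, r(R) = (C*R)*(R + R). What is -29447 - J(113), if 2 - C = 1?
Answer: -54872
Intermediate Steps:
C = 1 (C = 2 - 1*1 = 2 - 1 = 1)
r(R) = 2*R**2 (r(R) = (1*R)*(R + R) = R*(2*R) = 2*R**2)
J(K) = -K + 2*K**2 (J(K) = 2*K**2 - K = -K + 2*K**2)
-29447 - J(113) = -29447 - 113*(-1 + 2*113) = -29447 - 113*(-1 + 226) = -29447 - 113*225 = -29447 - 1*25425 = -29447 - 25425 = -54872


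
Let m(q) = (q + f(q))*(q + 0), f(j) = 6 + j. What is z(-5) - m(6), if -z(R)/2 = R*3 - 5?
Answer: -68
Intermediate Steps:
m(q) = q*(6 + 2*q) (m(q) = (q + (6 + q))*(q + 0) = (6 + 2*q)*q = q*(6 + 2*q))
z(R) = 10 - 6*R (z(R) = -2*(R*3 - 5) = -2*(3*R - 5) = -2*(-5 + 3*R) = 10 - 6*R)
z(-5) - m(6) = (10 - 6*(-5)) - 2*6*(3 + 6) = (10 + 30) - 2*6*9 = 40 - 1*108 = 40 - 108 = -68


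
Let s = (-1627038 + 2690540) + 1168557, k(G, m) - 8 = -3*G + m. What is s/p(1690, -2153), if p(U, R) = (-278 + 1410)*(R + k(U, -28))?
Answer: -2232059/8199076 ≈ -0.27223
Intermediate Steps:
k(G, m) = 8 + m - 3*G (k(G, m) = 8 + (-3*G + m) = 8 + (m - 3*G) = 8 + m - 3*G)
s = 2232059 (s = 1063502 + 1168557 = 2232059)
p(U, R) = -22640 - 3396*U + 1132*R (p(U, R) = (-278 + 1410)*(R + (8 - 28 - 3*U)) = 1132*(R + (-20 - 3*U)) = 1132*(-20 + R - 3*U) = -22640 - 3396*U + 1132*R)
s/p(1690, -2153) = 2232059/(-22640 - 3396*1690 + 1132*(-2153)) = 2232059/(-22640 - 5739240 - 2437196) = 2232059/(-8199076) = 2232059*(-1/8199076) = -2232059/8199076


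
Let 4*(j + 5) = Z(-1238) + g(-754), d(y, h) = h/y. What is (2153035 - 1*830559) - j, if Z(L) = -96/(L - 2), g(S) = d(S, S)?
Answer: 819938053/620 ≈ 1.3225e+6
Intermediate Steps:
g(S) = 1 (g(S) = S/S = 1)
Z(L) = -96/(-2 + L)
j = -2933/620 (j = -5 + (-96/(-2 - 1238) + 1)/4 = -5 + (-96/(-1240) + 1)/4 = -5 + (-96*(-1/1240) + 1)/4 = -5 + (12/155 + 1)/4 = -5 + (1/4)*(167/155) = -5 + 167/620 = -2933/620 ≈ -4.7306)
(2153035 - 1*830559) - j = (2153035 - 1*830559) - 1*(-2933/620) = (2153035 - 830559) + 2933/620 = 1322476 + 2933/620 = 819938053/620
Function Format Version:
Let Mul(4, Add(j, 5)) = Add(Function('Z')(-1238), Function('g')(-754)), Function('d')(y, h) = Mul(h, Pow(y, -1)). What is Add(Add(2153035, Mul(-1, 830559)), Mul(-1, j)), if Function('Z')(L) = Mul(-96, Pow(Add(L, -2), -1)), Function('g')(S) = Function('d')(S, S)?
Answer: Rational(819938053, 620) ≈ 1.3225e+6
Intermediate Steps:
Function('g')(S) = 1 (Function('g')(S) = Mul(S, Pow(S, -1)) = 1)
Function('Z')(L) = Mul(-96, Pow(Add(-2, L), -1))
j = Rational(-2933, 620) (j = Add(-5, Mul(Rational(1, 4), Add(Mul(-96, Pow(Add(-2, -1238), -1)), 1))) = Add(-5, Mul(Rational(1, 4), Add(Mul(-96, Pow(-1240, -1)), 1))) = Add(-5, Mul(Rational(1, 4), Add(Mul(-96, Rational(-1, 1240)), 1))) = Add(-5, Mul(Rational(1, 4), Add(Rational(12, 155), 1))) = Add(-5, Mul(Rational(1, 4), Rational(167, 155))) = Add(-5, Rational(167, 620)) = Rational(-2933, 620) ≈ -4.7306)
Add(Add(2153035, Mul(-1, 830559)), Mul(-1, j)) = Add(Add(2153035, Mul(-1, 830559)), Mul(-1, Rational(-2933, 620))) = Add(Add(2153035, -830559), Rational(2933, 620)) = Add(1322476, Rational(2933, 620)) = Rational(819938053, 620)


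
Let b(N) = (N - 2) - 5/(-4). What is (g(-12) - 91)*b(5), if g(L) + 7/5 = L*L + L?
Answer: 1683/10 ≈ 168.30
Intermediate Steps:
b(N) = -3/4 + N (b(N) = (-2 + N) - 5*(-1/4) = (-2 + N) + 5/4 = -3/4 + N)
g(L) = -7/5 + L + L**2 (g(L) = -7/5 + (L*L + L) = -7/5 + (L**2 + L) = -7/5 + (L + L**2) = -7/5 + L + L**2)
(g(-12) - 91)*b(5) = ((-7/5 - 12 + (-12)**2) - 91)*(-3/4 + 5) = ((-7/5 - 12 + 144) - 91)*(17/4) = (653/5 - 91)*(17/4) = (198/5)*(17/4) = 1683/10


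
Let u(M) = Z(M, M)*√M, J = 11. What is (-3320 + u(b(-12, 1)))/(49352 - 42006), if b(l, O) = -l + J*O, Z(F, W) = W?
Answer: -1660/3673 + 23*√23/7346 ≈ -0.43693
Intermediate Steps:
b(l, O) = -l + 11*O
u(M) = M^(3/2) (u(M) = M*√M = M^(3/2))
(-3320 + u(b(-12, 1)))/(49352 - 42006) = (-3320 + (-1*(-12) + 11*1)^(3/2))/(49352 - 42006) = (-3320 + (12 + 11)^(3/2))/7346 = (-3320 + 23^(3/2))*(1/7346) = (-3320 + 23*√23)*(1/7346) = -1660/3673 + 23*√23/7346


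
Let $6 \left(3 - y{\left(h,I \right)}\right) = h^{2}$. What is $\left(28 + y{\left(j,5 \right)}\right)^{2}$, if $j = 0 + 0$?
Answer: $961$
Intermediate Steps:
$j = 0$
$y{\left(h,I \right)} = 3 - \frac{h^{2}}{6}$
$\left(28 + y{\left(j,5 \right)}\right)^{2} = \left(28 + \left(3 - \frac{0^{2}}{6}\right)\right)^{2} = \left(28 + \left(3 - 0\right)\right)^{2} = \left(28 + \left(3 + 0\right)\right)^{2} = \left(28 + 3\right)^{2} = 31^{2} = 961$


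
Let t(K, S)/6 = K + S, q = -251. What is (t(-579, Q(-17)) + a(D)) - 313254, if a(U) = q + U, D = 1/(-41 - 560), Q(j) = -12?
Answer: -190547652/601 ≈ -3.1705e+5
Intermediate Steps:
D = -1/601 (D = 1/(-601) = -1/601 ≈ -0.0016639)
a(U) = -251 + U
t(K, S) = 6*K + 6*S (t(K, S) = 6*(K + S) = 6*K + 6*S)
(t(-579, Q(-17)) + a(D)) - 313254 = ((6*(-579) + 6*(-12)) + (-251 - 1/601)) - 313254 = ((-3474 - 72) - 150852/601) - 313254 = (-3546 - 150852/601) - 313254 = -2281998/601 - 313254 = -190547652/601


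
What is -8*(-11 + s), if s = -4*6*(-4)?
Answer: -680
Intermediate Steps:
s = 96 (s = -24*(-4) = 96)
-8*(-11 + s) = -8*(-11 + 96) = -8*85 = -680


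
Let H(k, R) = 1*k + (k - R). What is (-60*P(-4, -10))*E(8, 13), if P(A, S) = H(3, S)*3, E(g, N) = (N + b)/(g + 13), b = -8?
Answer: -4800/7 ≈ -685.71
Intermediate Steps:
E(g, N) = (-8 + N)/(13 + g) (E(g, N) = (N - 8)/(g + 13) = (-8 + N)/(13 + g))
H(k, R) = -R + 2*k (H(k, R) = k + (k - R) = -R + 2*k)
P(A, S) = 18 - 3*S (P(A, S) = (-S + 2*3)*3 = (-S + 6)*3 = (6 - S)*3 = 18 - 3*S)
(-60*P(-4, -10))*E(8, 13) = (-60*(18 - 3*(-10)))*((-8 + 13)/(13 + 8)) = (-60*(18 + 30))*(5/21) = (-60*48)*((1/21)*5) = -2880*5/21 = -4800/7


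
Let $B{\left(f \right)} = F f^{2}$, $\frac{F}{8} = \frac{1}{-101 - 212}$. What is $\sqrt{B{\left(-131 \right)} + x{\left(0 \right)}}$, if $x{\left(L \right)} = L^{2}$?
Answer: $\frac{262 i \sqrt{626}}{313} \approx 20.943 i$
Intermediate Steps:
$F = - \frac{8}{313}$ ($F = \frac{8}{-101 - 212} = \frac{8}{-313} = 8 \left(- \frac{1}{313}\right) = - \frac{8}{313} \approx -0.025559$)
$B{\left(f \right)} = - \frac{8 f^{2}}{313}$
$\sqrt{B{\left(-131 \right)} + x{\left(0 \right)}} = \sqrt{- \frac{8 \left(-131\right)^{2}}{313} + 0^{2}} = \sqrt{\left(- \frac{8}{313}\right) 17161 + 0} = \sqrt{- \frac{137288}{313} + 0} = \sqrt{- \frac{137288}{313}} = \frac{262 i \sqrt{626}}{313}$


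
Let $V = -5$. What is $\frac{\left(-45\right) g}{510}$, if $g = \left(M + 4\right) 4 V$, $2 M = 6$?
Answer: $\frac{210}{17} \approx 12.353$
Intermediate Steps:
$M = 3$ ($M = \frac{1}{2} \cdot 6 = 3$)
$g = -140$ ($g = \left(3 + 4\right) 4 \left(-5\right) = 7 \left(-20\right) = -140$)
$\frac{\left(-45\right) g}{510} = \frac{\left(-45\right) \left(-140\right)}{510} = 6300 \cdot \frac{1}{510} = \frac{210}{17}$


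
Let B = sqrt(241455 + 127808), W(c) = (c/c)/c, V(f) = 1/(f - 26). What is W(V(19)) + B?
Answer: -7 + sqrt(369263) ≈ 600.67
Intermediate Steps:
V(f) = 1/(-26 + f)
W(c) = 1/c
B = sqrt(369263) ≈ 607.67
W(V(19)) + B = 1/(1/(-26 + 19)) + sqrt(369263) = 1/(1/(-7)) + sqrt(369263) = 1/(-1/7) + sqrt(369263) = -7 + sqrt(369263)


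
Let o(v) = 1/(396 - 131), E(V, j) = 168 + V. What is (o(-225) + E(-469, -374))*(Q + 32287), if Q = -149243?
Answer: 9328878384/265 ≈ 3.5203e+7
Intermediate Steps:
o(v) = 1/265
(o(-225) + E(-469, -374))*(Q + 32287) = (1/265 + (168 - 469))*(-149243 + 32287) = (1/265 - 301)*(-116956) = -79764/265*(-116956) = 9328878384/265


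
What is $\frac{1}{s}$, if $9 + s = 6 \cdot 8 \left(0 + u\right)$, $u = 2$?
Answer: $\frac{1}{87} \approx 0.011494$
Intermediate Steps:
$s = 87$ ($s = -9 + 6 \cdot 8 \left(0 + 2\right) = -9 + 48 \cdot 2 = -9 + 96 = 87$)
$\frac{1}{s} = \frac{1}{87}$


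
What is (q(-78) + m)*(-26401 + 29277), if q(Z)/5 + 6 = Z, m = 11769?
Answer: 32639724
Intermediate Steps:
q(Z) = -30 + 5*Z
(q(-78) + m)*(-26401 + 29277) = ((-30 + 5*(-78)) + 11769)*(-26401 + 29277) = ((-30 - 390) + 11769)*2876 = (-420 + 11769)*2876 = 11349*2876 = 32639724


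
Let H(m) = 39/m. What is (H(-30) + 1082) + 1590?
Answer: 26707/10 ≈ 2670.7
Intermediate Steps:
(H(-30) + 1082) + 1590 = (39/(-30) + 1082) + 1590 = (39*(-1/30) + 1082) + 1590 = (-13/10 + 1082) + 1590 = 10807/10 + 1590 = 26707/10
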